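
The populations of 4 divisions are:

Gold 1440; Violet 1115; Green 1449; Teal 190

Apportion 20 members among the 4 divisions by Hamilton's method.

Gold: 7; Violet: 5; Green: 7; Teal: 1

Standard divisor: 4194 ÷ 20 ≈ 209.7.
Standard quotas: Gold 6.867, Violet 5.317, Green 6.910, Teal 0.906.
Lower quotas: Gold 6, Violet 5, Green 6, Teal 0 (sum 17, leaving 3 seats).
Remainders in descending order: Green 0.910, Teal 0.906, Gold 0.867, Violet 0.317.
Largest remainders: Green, Teal, Gold receive the extra seats.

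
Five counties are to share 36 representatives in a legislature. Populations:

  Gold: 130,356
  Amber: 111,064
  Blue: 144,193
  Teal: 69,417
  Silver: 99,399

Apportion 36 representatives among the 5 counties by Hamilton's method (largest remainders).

Gold: 9, Amber: 7, Blue: 9, Teal: 5, Silver: 6

The standard divisor is 554429/36 ≈ 15400.806.
Standard quotas: Gold 8.4642, Amber 7.2116, Blue 9.3627, Teal 4.5074, Silver 6.4541.
Lower quotas: Gold 8, Amber 7, Blue 9, Teal 4, Silver 6 (sum 34, leaving 2 seats).
Remainders in descending order: Teal 0.5074, Gold 0.4642, Silver 0.4541, Blue 0.3627, Amber 0.2116.
The surplus seats go to Teal, Gold.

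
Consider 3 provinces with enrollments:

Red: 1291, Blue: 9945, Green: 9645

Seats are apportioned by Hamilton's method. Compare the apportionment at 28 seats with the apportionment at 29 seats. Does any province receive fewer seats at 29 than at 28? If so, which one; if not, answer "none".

none

At 28 seats: Red 2, Blue 13, Green 13.
At 29 seats: Red 2, Blue 14, Green 13.
No province's allocation decreased.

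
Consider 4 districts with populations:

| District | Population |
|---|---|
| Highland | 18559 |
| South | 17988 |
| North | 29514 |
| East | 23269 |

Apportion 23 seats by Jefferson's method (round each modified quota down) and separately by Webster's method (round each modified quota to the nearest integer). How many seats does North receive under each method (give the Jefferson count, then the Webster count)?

8 and 7

Jefferson: Highland 5, South 4, North 8, East 6.
Webster: Highland 5, South 5, North 7, East 6.
North gets 8 under Jefferson and 7 under Webster.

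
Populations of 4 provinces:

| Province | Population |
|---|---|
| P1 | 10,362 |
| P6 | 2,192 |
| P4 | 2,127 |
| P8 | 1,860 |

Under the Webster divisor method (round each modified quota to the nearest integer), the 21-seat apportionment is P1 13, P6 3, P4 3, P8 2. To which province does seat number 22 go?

P1

Priority for the next seat is population ÷ (current seats + 0.5).
Priorities: P1 767.556, P6 626.286, P4 607.714, P8 744.000.
Highest priority: P1.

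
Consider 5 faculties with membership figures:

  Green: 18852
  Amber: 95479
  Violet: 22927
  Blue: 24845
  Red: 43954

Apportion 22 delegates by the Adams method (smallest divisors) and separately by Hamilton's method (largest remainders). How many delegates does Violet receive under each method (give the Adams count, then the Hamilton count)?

3 and 2

Adams: Green 2, Amber 9, Violet 3, Blue 3, Red 5.
Hamilton: Green 2, Amber 10, Violet 2, Blue 3, Red 5.
Violet gets 3 under Adams and 2 under Hamilton.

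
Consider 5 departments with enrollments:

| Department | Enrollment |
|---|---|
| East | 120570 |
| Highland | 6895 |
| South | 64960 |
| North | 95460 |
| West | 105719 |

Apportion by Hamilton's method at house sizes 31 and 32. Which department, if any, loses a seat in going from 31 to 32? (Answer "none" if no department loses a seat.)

At 31 seats: East 9, Highland 1, South 5, North 8, West 8.
At 32 seats: East 10, Highland 0, South 5, North 8, West 9.
Highland drops from 1 to 0.

Highland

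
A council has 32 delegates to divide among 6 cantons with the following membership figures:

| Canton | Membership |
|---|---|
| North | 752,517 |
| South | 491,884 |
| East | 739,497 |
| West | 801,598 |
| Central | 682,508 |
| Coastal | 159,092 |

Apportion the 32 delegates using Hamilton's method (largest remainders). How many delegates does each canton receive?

North: 7, South: 4, East: 7, West: 7, Central: 6, Coastal: 1

Total 3627096; standard divisor 3627096/32 ≈ 113346.75.
Standard quotas: North 6.6391, South 4.3396, East 6.5242, West 7.0721, Central 6.0214, Coastal 1.4036.
Lower quotas: North 6, South 4, East 6, West 7, Central 6, Coastal 1 (sum 30, leaving 2 seats).
Remainders in descending order: North 0.6391, East 0.5242, Coastal 0.4036, South 0.3396, West 0.0721, Central 0.0214.
The surplus seats go to North, East.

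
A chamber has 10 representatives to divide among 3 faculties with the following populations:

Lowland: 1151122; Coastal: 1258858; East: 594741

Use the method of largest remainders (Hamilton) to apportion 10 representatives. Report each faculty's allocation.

Lowland 4; Coastal 4; East 2

The standard divisor is 3004721/10 ≈ 300472.1.
Standard quotas: Lowland 3.8310, Coastal 4.1896, East 1.9794.
Lower quotas: Lowland 3, Coastal 4, East 1 (sum 8, leaving 2 seats).
Remainders in descending order: East 0.9794, Lowland 0.8310, Coastal 0.1896.
The surplus seats go to East, Lowland.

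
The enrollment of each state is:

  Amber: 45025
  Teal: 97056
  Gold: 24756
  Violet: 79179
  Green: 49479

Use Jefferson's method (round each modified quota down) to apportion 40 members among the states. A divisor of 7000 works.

With modified divisor 7000: modified quotas Amber 6.432, Teal 13.865, Gold 3.537, Violet 11.311, Green 7.068.
Rounding down: Amber 6, Teal 13, Gold 3, Violet 11, Green 7 (total 40).

Amber 6, Teal 13, Gold 3, Violet 11, Green 7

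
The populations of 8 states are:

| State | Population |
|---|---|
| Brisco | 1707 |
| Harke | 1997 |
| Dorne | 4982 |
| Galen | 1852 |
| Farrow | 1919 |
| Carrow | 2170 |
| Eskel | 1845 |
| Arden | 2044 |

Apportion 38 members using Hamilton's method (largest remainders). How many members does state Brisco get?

Standard divisor: 18516 ÷ 38 ≈ 487.263.
Standard quotas: Brisco 3.503, Harke 4.098, Dorne 10.224, Galen 3.801, Farrow 3.938, Carrow 4.453, Eskel 3.786, Arden 4.195.
Lower quotas: Brisco 3, Harke 4, Dorne 10, Galen 3, Farrow 3, Carrow 4, Eskel 3, Arden 4 (sum 34, leaving 4 seats).
Remainders in descending order: Farrow 0.938, Galen 0.801, Eskel 0.786, Brisco 0.503, Carrow 0.453, Dorne 0.224, Arden 0.195, Harke 0.098.
Largest remainders: Farrow, Galen, Eskel, Brisco receive the extra seats.
Brisco receives 4.

4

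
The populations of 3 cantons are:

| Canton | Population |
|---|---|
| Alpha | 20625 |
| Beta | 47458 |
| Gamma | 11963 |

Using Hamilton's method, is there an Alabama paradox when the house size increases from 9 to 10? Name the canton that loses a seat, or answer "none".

At 9 seats: Alpha 2, Beta 5, Gamma 2.
At 10 seats: Alpha 3, Beta 6, Gamma 1.
Gamma drops from 2 to 1.

Gamma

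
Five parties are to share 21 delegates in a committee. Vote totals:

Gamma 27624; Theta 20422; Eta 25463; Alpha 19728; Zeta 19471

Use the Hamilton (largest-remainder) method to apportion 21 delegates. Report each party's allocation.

The standard divisor is 112708/21 ≈ 5367.048.
Standard quotas: Gamma 5.1470, Theta 3.8051, Eta 4.7443, Alpha 3.6758, Zeta 3.6279.
Lower quotas: Gamma 5, Theta 3, Eta 4, Alpha 3, Zeta 3 (sum 18, leaving 3 seats).
Remainders in descending order: Theta 0.8051, Eta 0.7443, Alpha 0.6758, Zeta 0.6279, Gamma 0.1470.
The surplus seats go to Theta, Eta, Alpha.

Gamma 5; Theta 4; Eta 5; Alpha 4; Zeta 3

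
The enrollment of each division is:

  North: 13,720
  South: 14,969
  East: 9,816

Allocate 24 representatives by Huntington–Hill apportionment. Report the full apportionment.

North 9, South 9, East 6

With divisor 1597: modified quotas North 8.591, South 9.373, East 6.147.
Geometric-mean thresholds: North √(8·9)=8.485, South √(9·10)=9.487, East √(6·7)=6.481.
Each quota rounded against its threshold gives North 9, South 9, East 6 (total 24).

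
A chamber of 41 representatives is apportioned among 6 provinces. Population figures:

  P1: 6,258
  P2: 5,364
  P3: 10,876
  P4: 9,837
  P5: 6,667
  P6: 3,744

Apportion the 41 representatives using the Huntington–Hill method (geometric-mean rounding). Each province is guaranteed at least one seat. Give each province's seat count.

With divisor 1036.95: modified quotas P1 6.035, P2 5.173, P3 10.488, P4 9.486, P5 6.429, P6 3.611.
Geometric-mean thresholds: P1 √(6·7)=6.481, P2 √(5·6)=5.477, P3 √(10·11)=10.488, P4 √(9·10)=9.487, P5 √(6·7)=6.481, P6 √(3·4)=3.464.
Each quota rounded against its threshold gives P1 6, P2 5, P3 11, P4 9, P5 6, P6 4 (total 41).

P1=6, P2=5, P3=11, P4=9, P5=6, P6=4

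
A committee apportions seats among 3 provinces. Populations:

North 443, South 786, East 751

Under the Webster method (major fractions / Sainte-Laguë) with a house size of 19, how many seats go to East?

7

Standard divisor 1980/19 ≈ 104.211; standard quotas: North 4.251, South 7.542, East 7.207.
Rounding to the nearest integer gives North 4, South 8, East 7 — total 19, matching the house size, so no adjustment is needed.
East receives 7.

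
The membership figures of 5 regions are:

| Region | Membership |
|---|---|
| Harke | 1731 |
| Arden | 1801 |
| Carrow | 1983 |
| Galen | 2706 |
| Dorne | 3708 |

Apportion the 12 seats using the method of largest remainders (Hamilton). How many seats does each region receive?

The standard divisor is 11929/12 ≈ 994.083.
Standard quotas: Harke 1.741, Arden 1.812, Carrow 1.995, Galen 2.722, Dorne 3.730.
Lower quotas: Harke 1, Arden 1, Carrow 1, Galen 2, Dorne 3 (sum 8, leaving 4 seats).
Remainders in descending order: Carrow 0.995, Arden 0.812, Harke 0.741, Dorne 0.730, Galen 0.722.
Largest remainders: Carrow, Arden, Harke, Dorne receive the extra seats.

Harke 2, Arden 2, Carrow 2, Galen 2, Dorne 4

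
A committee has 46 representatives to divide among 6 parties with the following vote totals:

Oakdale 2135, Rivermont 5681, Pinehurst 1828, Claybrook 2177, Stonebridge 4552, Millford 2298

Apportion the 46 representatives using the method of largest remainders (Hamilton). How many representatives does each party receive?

Oakdale: 5; Rivermont: 14; Pinehurst: 5; Claybrook: 5; Stonebridge: 11; Millford: 6

The standard divisor is 18671/46 ≈ 405.891.
Standard quotas: Oakdale 5.2600, Rivermont 13.9964, Pinehurst 4.5037, Claybrook 5.3635, Stonebridge 11.2148, Millford 5.6616.
Lower quotas: Oakdale 5, Rivermont 13, Pinehurst 4, Claybrook 5, Stonebridge 11, Millford 5 (sum 43, leaving 3 seats).
Remainders in descending order: Rivermont 0.9964, Millford 0.6616, Pinehurst 0.5037, Claybrook 0.3635, Oakdale 0.2600, Stonebridge 0.2148.
Largest remainders: Rivermont, Millford, Pinehurst receive the extra seats.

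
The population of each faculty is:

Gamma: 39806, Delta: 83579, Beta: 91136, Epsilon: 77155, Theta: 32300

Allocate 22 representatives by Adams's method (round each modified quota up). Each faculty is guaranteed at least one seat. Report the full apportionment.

Gamma: 3, Delta: 6, Beta: 6, Epsilon: 5, Theta: 2

Standard divisor 323976/22 ≈ 14726.182; standard quotas: Gamma 2.703, Delta 5.676, Beta 6.189, Epsilon 5.239, Theta 2.193.
Rounding up gives 3, 6, 7, 6, 3 = 25 seats, so the divisor must be adjusted.
With modified divisor 16400: modified quotas Gamma 2.427, Delta 5.096, Beta 5.557, Epsilon 4.705, Theta 1.970.
Rounding up: Gamma 3, Delta 6, Beta 6, Epsilon 5, Theta 2 (total 22).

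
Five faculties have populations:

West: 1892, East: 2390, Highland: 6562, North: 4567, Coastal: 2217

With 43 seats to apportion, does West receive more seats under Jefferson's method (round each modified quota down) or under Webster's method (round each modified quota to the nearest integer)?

Jefferson: West 4, East 6, Highland 17, North 11, Coastal 5.
Webster: West 5, East 6, Highland 16, North 11, Coastal 5.
West gets 4 under Jefferson and 5 under Webster.

Webster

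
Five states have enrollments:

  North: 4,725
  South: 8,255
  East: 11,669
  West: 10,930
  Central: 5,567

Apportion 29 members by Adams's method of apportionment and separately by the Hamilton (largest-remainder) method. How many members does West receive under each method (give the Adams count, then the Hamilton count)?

7 and 8

Adams: North 4, South 6, East 8, West 7, Central 4.
Hamilton: North 3, South 6, East 8, West 8, Central 4.
West gets 7 under Adams and 8 under Hamilton.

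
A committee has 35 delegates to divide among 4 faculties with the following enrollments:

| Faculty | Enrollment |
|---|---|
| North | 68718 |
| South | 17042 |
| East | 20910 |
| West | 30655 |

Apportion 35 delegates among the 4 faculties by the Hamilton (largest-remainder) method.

North=18; South=4; East=5; West=8

Total 137325; standard divisor 137325/35 ≈ 3923.571.
Standard quotas: North 17.5141, South 4.3435, East 5.3293, West 7.8130.
Lower quotas: North 17, South 4, East 5, West 7 (sum 33, leaving 2 seats).
Remainders in descending order: West 0.8130, North 0.5141, South 0.3435, East 0.3293.
The surplus seats go to West, North.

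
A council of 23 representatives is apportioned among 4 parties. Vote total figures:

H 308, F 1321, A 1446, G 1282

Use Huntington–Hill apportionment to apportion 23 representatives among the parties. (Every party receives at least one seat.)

With divisor 196: modified quotas H 1.571, F 6.740, A 7.378, G 6.541.
Geometric-mean thresholds: H √(1·2)=1.414, F √(6·7)=6.481, A √(7·8)=7.483, G √(6·7)=6.481.
Each quota rounded against its threshold gives H 2, F 7, A 7, G 7 (total 23).

H 2, F 7, A 7, G 7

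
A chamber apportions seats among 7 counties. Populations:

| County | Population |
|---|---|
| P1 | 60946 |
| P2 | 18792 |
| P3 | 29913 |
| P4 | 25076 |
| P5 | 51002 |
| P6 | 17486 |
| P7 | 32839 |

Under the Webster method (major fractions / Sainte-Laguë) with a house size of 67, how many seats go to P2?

Standard divisor 236054/67 ≈ 3523.194; standard quotas: P1 17.299, P2 5.334, P3 8.490, P4 7.117, P5 14.476, P6 4.963, P7 9.321.
Rounding to the nearest integer gives 17, 5, 8, 7, 14, 5, 9 = 65 seats, so the divisor must be adjusted.
With modified divisor 3500: modified quotas P1 17.413, P2 5.369, P3 8.547, P4 7.165, P5 14.572, P6 4.996, P7 9.383.
Rounding to the nearest integer: P1 17, P2 5, P3 9, P4 7, P5 15, P6 5, P7 9 (total 67).
P2 receives 5.

5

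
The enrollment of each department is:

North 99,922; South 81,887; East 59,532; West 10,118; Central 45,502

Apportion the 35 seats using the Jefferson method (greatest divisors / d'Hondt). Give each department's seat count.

Standard divisor 296961/35 ≈ 8484.6; standard quotas: North 11.777, South 9.651, East 7.016, West 1.193, Central 5.363.
Rounding down gives 11, 9, 7, 1, 5 = 33 seats, so the divisor must be adjusted.
With modified divisor 7900: modified quotas North 12.648, South 10.365, East 7.536, West 1.281, Central 5.760.
Rounding down: North 12, South 10, East 7, West 1, Central 5 (total 35).

North 12; South 10; East 7; West 1; Central 5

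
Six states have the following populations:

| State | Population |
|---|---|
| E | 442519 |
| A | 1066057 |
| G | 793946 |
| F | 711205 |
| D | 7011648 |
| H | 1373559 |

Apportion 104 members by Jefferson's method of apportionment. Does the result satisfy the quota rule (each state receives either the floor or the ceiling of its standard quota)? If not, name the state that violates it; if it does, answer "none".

D

Standard quotas: E 4.037, A 9.726, G 7.244, F 6.489, D 63.972, H 12.532.
Jefferson allocation: E 4, A 10, G 7, F 6, D 65, H 12.
D has quota 63.972 (lower 63, upper 64) but receives 65 — outside the quota interval.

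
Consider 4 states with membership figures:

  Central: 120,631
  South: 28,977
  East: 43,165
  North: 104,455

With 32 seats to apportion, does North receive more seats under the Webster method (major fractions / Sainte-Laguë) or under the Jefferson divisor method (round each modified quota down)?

Webster: Central 13, South 3, East 5, North 11.
Jefferson: Central 13, South 3, East 4, North 12.
North gets 11 under Webster and 12 under Jefferson.

Jefferson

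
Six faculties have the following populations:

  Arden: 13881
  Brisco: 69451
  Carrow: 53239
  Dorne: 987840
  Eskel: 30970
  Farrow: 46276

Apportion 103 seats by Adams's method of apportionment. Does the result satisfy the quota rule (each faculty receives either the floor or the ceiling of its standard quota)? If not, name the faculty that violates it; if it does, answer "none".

Dorne

Standard quotas: Arden 1.190, Brisco 5.953, Carrow 4.563, Dorne 84.673, Eskel 2.655, Farrow 3.967.
Adams allocation: Arden 2, Brisco 6, Carrow 5, Dorne 83, Eskel 3, Farrow 4.
Dorne has quota 84.673 (lower 84, upper 85) but receives 83 — outside the quota interval.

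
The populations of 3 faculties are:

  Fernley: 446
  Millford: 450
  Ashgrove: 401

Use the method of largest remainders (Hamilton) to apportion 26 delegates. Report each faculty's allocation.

Fernley 9, Millford 9, Ashgrove 8

Standard divisor: 1297 ÷ 26 ≈ 49.885.
Standard quotas: Fernley 8.941, Millford 9.021, Ashgrove 8.039.
Lower quotas: Fernley 8, Millford 9, Ashgrove 8 (sum 25, leaving 1 seat).
Remainders in descending order: Fernley 0.941, Ashgrove 0.039, Millford 0.021.
Largest remainder: Fernley receives the extra seat.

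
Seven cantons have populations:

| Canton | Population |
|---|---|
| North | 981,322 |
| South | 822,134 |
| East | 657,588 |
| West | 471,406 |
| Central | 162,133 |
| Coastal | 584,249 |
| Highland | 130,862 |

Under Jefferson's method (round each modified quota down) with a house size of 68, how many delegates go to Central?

3

Standard divisor 3809694/68 ≈ 56024.912; standard quotas: North 17.516, South 14.674, East 11.737, West 8.414, Central 2.894, Coastal 10.428, Highland 2.336.
Rounding down gives 17, 14, 11, 8, 2, 10, 2 = 64 seats, so the divisor must be adjusted.
With modified divisor 53600: modified quotas North 18.308, South 15.338, East 12.268, West 8.795, Central 3.025, Coastal 10.900, Highland 2.441.
Rounding down: North 18, South 15, East 12, West 8, Central 3, Coastal 10, Highland 2 (total 68).
Central receives 3.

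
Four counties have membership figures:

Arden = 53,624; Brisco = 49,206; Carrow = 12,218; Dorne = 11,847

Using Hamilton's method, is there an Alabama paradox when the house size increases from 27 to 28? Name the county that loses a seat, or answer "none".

Dorne

At 27 seats: Arden 11, Brisco 10, Carrow 3, Dorne 3.
At 28 seats: Arden 12, Brisco 11, Carrow 3, Dorne 2.
Dorne drops from 3 to 2.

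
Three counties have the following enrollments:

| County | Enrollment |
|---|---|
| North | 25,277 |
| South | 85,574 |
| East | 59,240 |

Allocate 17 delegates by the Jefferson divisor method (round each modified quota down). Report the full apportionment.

Standard divisor 170091/17 ≈ 10005.353; standard quotas: North 2.526, South 8.553, East 5.921.
Rounding down gives 2, 8, 5 = 15 seats, so the divisor must be adjusted.
With modified divisor 9000: modified quotas North 2.809, South 9.508, East 6.582.
Rounding down: North 2, South 9, East 6 (total 17).

North: 2, South: 9, East: 6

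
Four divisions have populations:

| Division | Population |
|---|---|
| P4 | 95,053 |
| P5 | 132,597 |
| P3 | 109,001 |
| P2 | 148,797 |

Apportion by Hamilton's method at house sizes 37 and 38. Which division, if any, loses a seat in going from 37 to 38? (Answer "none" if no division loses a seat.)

none

At 37 seats: P4 7, P5 10, P3 8, P2 12.
At 38 seats: P4 7, P5 10, P3 9, P2 12.
No division's allocation decreased.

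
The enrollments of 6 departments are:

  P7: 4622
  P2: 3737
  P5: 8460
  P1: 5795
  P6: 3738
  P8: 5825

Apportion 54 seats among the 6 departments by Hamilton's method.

Total 32177; standard divisor 32177/54 ≈ 595.87.
Standard quotas: P7 7.7567, P2 6.2715, P5 14.1977, P1 9.7253, P6 6.2732, P8 9.7756.
Lower quotas: P7 7, P2 6, P5 14, P1 9, P6 6, P8 9 (sum 51, leaving 3 seats).
Remainders in descending order: P8 0.7756, P7 0.7567, P1 0.7253, P6 0.2732, P2 0.2715, P5 0.1977.
The surplus seats go to P8, P7, P1.

P7: 8, P2: 6, P5: 14, P1: 10, P6: 6, P8: 10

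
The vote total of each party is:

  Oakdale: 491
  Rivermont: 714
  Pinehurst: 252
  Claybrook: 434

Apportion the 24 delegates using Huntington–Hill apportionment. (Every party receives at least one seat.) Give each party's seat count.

Oakdale=6; Rivermont=9; Pinehurst=3; Claybrook=6

With divisor 78: modified quotas Oakdale 6.295, Rivermont 9.154, Pinehurst 3.231, Claybrook 5.564.
Geometric-mean thresholds: Oakdale √(6·7)=6.481, Rivermont √(9·10)=9.487, Pinehurst √(3·4)=3.464, Claybrook √(5·6)=5.477.
Each quota rounded against its threshold gives Oakdale 6, Rivermont 9, Pinehurst 3, Claybrook 6 (total 24).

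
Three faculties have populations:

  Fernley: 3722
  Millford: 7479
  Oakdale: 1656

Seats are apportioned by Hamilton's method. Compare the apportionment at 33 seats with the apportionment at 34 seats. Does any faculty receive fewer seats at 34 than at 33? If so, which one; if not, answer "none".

none

At 33 seats: Fernley 10, Millford 19, Oakdale 4.
At 34 seats: Fernley 10, Millford 20, Oakdale 4.
No faculty's allocation decreased.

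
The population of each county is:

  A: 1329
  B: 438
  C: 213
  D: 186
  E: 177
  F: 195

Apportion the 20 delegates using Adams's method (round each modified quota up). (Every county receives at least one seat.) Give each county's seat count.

A: 9, B: 3, C: 2, D: 2, E: 2, F: 2

Standard divisor 2538/20 ≈ 126.9; standard quotas: A 10.473, B 3.452, C 1.678, D 1.466, E 1.395, F 1.537.
Rounding up gives 11, 4, 2, 2, 2, 2 = 23 seats, so the divisor must be adjusted.
With modified divisor 160: modified quotas A 8.306, B 2.737, C 1.331, D 1.163, E 1.106, F 1.219.
Rounding up: A 9, B 3, C 2, D 2, E 2, F 2 (total 20).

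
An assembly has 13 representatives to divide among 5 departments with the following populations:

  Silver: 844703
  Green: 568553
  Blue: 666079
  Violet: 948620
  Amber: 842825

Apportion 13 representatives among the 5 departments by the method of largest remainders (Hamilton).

Silver 3; Green 2; Blue 2; Violet 3; Amber 3

Total 3870780; standard divisor 3870780/13 ≈ 297752.308.
Standard quotas: Silver 2.8369, Green 1.9095, Blue 2.2370, Violet 3.1859, Amber 2.8306.
Lower quotas: Silver 2, Green 1, Blue 2, Violet 3, Amber 2 (sum 10, leaving 3 seats).
Remainders in descending order: Green 0.9095, Silver 0.8369, Amber 0.8306, Blue 0.2370, Violet 0.1859.
Largest remainders: Green, Silver, Amber receive the extra seats.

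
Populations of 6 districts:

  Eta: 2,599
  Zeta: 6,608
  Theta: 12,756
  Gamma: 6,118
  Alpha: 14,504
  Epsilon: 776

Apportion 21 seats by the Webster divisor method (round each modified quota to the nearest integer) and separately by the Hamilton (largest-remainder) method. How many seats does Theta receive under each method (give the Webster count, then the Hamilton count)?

Webster: Eta 1, Zeta 3, Theta 7, Gamma 3, Alpha 7, Epsilon 0.
Hamilton: Eta 1, Zeta 3, Theta 6, Gamma 3, Alpha 7, Epsilon 1.
Theta gets 7 under Webster and 6 under Hamilton.

7 and 6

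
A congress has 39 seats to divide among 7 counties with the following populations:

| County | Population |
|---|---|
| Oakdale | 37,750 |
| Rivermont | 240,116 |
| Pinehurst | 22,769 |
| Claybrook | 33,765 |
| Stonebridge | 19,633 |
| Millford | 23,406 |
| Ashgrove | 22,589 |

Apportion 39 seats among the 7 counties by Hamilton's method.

The standard divisor is 400028/39 ≈ 10257.128.
Standard quotas: Oakdale 3.6804, Rivermont 23.4097, Pinehurst 2.2198, Claybrook 3.2919, Stonebridge 1.9141, Millford 2.2819, Ashgrove 2.2023.
Lower quotas: Oakdale 3, Rivermont 23, Pinehurst 2, Claybrook 3, Stonebridge 1, Millford 2, Ashgrove 2 (sum 36, leaving 3 seats).
Remainders in descending order: Stonebridge 0.9141, Oakdale 0.6804, Rivermont 0.4097, Claybrook 0.2919, Millford 0.2819, Pinehurst 0.2198, Ashgrove 0.2023.
The surplus seats go to Stonebridge, Oakdale, Rivermont.

Oakdale 4, Rivermont 24, Pinehurst 2, Claybrook 3, Stonebridge 2, Millford 2, Ashgrove 2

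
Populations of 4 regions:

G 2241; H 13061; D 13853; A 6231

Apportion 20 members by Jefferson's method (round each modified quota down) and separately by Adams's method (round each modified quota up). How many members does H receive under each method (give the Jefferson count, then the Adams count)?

8 and 7

Jefferson: G 1, H 8, D 8, A 3.
Adams: G 2, H 7, D 7, A 4.
H gets 8 under Jefferson and 7 under Adams.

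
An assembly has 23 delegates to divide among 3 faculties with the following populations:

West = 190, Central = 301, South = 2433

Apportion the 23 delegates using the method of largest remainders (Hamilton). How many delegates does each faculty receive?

West 2; Central 2; South 19

Standard divisor: 2924 ÷ 23 ≈ 127.13.
Standard quotas: West 1.495, Central 2.368, South 19.138.
Lower quotas: West 1, Central 2, South 19 (sum 22, leaving 1 seat).
Remainders in descending order: West 0.495, Central 0.368, South 0.138.
Largest remainder: West receives the extra seat.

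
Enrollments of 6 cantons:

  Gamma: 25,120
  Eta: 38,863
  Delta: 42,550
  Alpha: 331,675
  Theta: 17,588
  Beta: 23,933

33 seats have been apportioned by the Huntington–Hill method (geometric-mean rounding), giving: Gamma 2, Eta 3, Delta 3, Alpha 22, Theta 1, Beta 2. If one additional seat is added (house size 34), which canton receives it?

Alpha

Priority for the next seat is population ÷ (√(s·(s+1))).
Priorities: Gamma 10255.197, Eta 11218.782, Delta 12283.127, Alpha 14744.752, Theta 12436.594, Beta 9770.606.
Highest priority: Alpha.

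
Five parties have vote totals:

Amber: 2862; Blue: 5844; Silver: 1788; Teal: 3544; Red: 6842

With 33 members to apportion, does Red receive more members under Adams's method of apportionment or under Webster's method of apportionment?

Webster

Adams: Amber 5, Blue 9, Silver 3, Teal 6, Red 10.
Webster: Amber 4, Blue 9, Silver 3, Teal 6, Red 11.
Red gets 10 under Adams and 11 under Webster.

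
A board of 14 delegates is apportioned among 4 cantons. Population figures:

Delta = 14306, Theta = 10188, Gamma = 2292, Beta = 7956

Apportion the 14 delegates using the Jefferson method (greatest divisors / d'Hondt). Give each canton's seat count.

Standard divisor 34742/14 ≈ 2481.571; standard quotas: Delta 5.765, Theta 4.105, Gamma 0.924, Beta 3.206.
Rounding down gives 5, 4, 0, 3 = 12 seats, so the divisor must be adjusted.
With modified divisor 2200: modified quotas Delta 6.503, Theta 4.631, Gamma 1.042, Beta 3.616.
Rounding down: Delta 6, Theta 4, Gamma 1, Beta 3 (total 14).

Delta 6, Theta 4, Gamma 1, Beta 3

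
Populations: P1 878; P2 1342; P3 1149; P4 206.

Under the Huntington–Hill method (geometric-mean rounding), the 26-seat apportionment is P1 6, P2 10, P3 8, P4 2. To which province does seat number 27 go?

Priority for the next seat is population ÷ (√(s·(s+1))).
Priorities: P1 135.478, P2 127.955, P3 135.411, P4 84.099.
Highest priority: P1.

P1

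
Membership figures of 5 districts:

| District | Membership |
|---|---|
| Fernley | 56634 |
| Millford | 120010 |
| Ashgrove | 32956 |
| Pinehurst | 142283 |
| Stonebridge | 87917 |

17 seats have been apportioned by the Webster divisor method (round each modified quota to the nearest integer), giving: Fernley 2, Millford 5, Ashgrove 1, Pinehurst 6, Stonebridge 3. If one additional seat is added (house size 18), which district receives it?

Stonebridge

Priority for the next seat is population ÷ (current seats + 0.5).
Priorities: Fernley 22653.600, Millford 21820.000, Ashgrove 21970.667, Pinehurst 21889.692, Stonebridge 25119.143.
Highest priority: Stonebridge.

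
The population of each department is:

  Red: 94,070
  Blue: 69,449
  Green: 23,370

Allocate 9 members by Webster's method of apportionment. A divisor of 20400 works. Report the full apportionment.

Red 5, Blue 3, Green 1

With modified divisor 20400: modified quotas Red 4.611, Blue 3.404, Green 1.146.
Rounding to the nearest integer: Red 5, Blue 3, Green 1 (total 9).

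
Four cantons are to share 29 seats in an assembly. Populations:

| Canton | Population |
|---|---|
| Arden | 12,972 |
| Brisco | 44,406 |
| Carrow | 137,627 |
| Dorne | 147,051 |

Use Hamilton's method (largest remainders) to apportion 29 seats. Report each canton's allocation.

Arden 1; Brisco 4; Carrow 12; Dorne 12

Standard divisor: 342056 ÷ 29 ≈ 11795.034.
Standard quotas: Arden 1.0998, Brisco 3.7648, Carrow 11.6682, Dorne 12.4672.
Lower quotas: Arden 1, Brisco 3, Carrow 11, Dorne 12 (sum 27, leaving 2 seats).
Remainders in descending order: Brisco 0.7648, Carrow 0.6682, Dorne 0.4672, Arden 0.0998.
Largest remainders: Brisco, Carrow receive the extra seats.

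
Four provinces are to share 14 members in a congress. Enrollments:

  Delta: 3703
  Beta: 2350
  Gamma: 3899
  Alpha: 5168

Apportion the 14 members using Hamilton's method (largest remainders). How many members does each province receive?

The standard divisor is 15120/14 = 1080.
Standard quotas: Delta 3.4287, Beta 2.1759, Gamma 3.6102, Alpha 4.7852.
Lower quotas: Delta 3, Beta 2, Gamma 3, Alpha 4 (sum 12, leaving 2 seats).
Remainders in descending order: Alpha 0.7852, Gamma 0.6102, Delta 0.4287, Beta 0.1759.
Largest remainders: Alpha, Gamma receive the extra seats.

Delta=3; Beta=2; Gamma=4; Alpha=5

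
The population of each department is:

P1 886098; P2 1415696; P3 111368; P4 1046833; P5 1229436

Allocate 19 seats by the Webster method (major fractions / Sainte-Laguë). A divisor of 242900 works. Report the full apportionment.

P1=4, P2=6, P3=0, P4=4, P5=5

With modified divisor 242900: modified quotas P1 3.648, P2 5.828, P3 0.458, P4 4.310, P5 5.061.
Rounding to the nearest integer: P1 4, P2 6, P3 0, P4 4, P5 5 (total 19).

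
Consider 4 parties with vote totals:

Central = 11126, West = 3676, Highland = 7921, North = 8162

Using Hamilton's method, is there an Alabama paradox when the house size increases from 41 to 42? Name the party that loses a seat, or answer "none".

At 41 seats: Central 15, West 5, Highland 10, North 11.
At 42 seats: Central 15, West 5, Highland 11, North 11.
No party's allocation decreased.

none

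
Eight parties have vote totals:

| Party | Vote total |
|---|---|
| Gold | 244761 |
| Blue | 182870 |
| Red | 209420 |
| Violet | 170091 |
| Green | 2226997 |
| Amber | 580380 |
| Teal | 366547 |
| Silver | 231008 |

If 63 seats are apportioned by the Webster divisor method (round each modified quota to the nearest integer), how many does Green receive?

Standard divisor 4212074/63 ≈ 66858.317; standard quotas: Gold 3.661, Blue 2.735, Red 3.132, Violet 2.544, Green 33.309, Amber 8.681, Teal 5.482, Silver 3.455.
Rounding to the nearest integer gives Gold 4, Blue 3, Red 3, Violet 3, Green 33, Amber 9, Teal 5, Silver 3 — total 63, matching the house size, so no adjustment is needed.
Green receives 33.

33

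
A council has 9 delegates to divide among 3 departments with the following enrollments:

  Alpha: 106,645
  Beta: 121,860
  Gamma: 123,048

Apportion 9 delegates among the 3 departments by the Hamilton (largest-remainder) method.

Total 351553; standard divisor 351553/9 ≈ 39061.444.
Standard quotas: Alpha 2.7302, Beta 3.1197, Gamma 3.1501.
Lower quotas: Alpha 2, Beta 3, Gamma 3 (sum 8, leaving 1 seat).
Remainders in descending order: Alpha 0.7302, Gamma 0.1501, Beta 0.1197.
The surplus seat goes to Alpha.

Alpha=3, Beta=3, Gamma=3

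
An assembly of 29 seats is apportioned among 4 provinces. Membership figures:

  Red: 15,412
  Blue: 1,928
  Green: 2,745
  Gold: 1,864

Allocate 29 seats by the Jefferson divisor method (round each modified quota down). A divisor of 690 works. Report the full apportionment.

Red: 22, Blue: 2, Green: 3, Gold: 2

With modified divisor 690: modified quotas Red 22.336, Blue 2.794, Green 3.978, Gold 2.701.
Rounding down: Red 22, Blue 2, Green 3, Gold 2 (total 29).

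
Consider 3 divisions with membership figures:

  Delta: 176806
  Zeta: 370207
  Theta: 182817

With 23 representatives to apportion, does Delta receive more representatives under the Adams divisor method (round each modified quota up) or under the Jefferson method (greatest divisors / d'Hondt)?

Adams: Delta 6, Zeta 11, Theta 6.
Jefferson: Delta 5, Zeta 12, Theta 6.
Delta gets 6 under Adams and 5 under Jefferson.

Adams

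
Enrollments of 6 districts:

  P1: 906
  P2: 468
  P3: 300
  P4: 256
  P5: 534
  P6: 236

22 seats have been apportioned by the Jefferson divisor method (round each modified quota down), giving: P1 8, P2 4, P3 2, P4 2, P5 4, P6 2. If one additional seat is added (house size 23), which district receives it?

P5

Priority for the next seat is population ÷ (current seats + 1).
Priorities: P1 100.667, P2 93.600, P3 100.000, P4 85.333, P5 106.800, P6 78.667.
Highest priority: P5.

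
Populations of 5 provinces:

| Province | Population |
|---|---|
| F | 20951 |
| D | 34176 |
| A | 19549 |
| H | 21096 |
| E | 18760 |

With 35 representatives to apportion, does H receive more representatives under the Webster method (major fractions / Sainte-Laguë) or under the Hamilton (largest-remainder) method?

Hamilton

Webster: F 6, D 11, A 6, H 6, E 6.
Hamilton: F 6, D 10, A 6, H 7, E 6.
H gets 6 under Webster and 7 under Hamilton.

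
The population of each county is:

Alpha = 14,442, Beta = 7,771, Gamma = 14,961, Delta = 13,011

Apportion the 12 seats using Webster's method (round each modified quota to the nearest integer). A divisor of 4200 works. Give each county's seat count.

With modified divisor 4200: modified quotas Alpha 3.439, Beta 1.850, Gamma 3.562, Delta 3.098.
Rounding to the nearest integer: Alpha 3, Beta 2, Gamma 4, Delta 3 (total 12).

Alpha 3, Beta 2, Gamma 4, Delta 3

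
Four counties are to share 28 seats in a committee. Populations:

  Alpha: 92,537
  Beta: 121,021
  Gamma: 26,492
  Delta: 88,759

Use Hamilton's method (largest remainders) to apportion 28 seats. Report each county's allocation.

Alpha=8, Beta=10, Gamma=2, Delta=8

Standard divisor: 328809 ÷ 28 ≈ 11743.179.
Standard quotas: Alpha 7.8801, Beta 10.3056, Gamma 2.2559, Delta 7.5583.
Lower quotas: Alpha 7, Beta 10, Gamma 2, Delta 7 (sum 26, leaving 2 seats).
Remainders in descending order: Alpha 0.8801, Delta 0.5583, Beta 0.3056, Gamma 0.2559.
Largest remainders: Alpha, Delta receive the extra seats.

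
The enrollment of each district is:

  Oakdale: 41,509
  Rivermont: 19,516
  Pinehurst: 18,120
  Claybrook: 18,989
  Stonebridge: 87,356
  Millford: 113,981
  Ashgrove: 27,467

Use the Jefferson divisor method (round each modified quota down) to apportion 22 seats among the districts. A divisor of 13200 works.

Oakdale 3, Rivermont 1, Pinehurst 1, Claybrook 1, Stonebridge 6, Millford 8, Ashgrove 2

With modified divisor 13200: modified quotas Oakdale 3.145, Rivermont 1.478, Pinehurst 1.373, Claybrook 1.439, Stonebridge 6.618, Millford 8.635, Ashgrove 2.081.
Rounding down: Oakdale 3, Rivermont 1, Pinehurst 1, Claybrook 1, Stonebridge 6, Millford 8, Ashgrove 2 (total 22).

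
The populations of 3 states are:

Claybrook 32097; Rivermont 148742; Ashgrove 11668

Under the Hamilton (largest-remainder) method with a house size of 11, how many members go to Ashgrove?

1

Total 192507; standard divisor 192507/11 ≈ 17500.636.
Standard quotas: Claybrook 1.8340, Rivermont 8.4992, Ashgrove 0.6667.
Lower quotas: Claybrook 1, Rivermont 8, Ashgrove 0 (sum 9, leaving 2 seats).
Remainders in descending order: Claybrook 0.8340, Ashgrove 0.6667, Rivermont 0.4992.
Largest remainders: Claybrook, Ashgrove receive the extra seats.
Ashgrove receives 1.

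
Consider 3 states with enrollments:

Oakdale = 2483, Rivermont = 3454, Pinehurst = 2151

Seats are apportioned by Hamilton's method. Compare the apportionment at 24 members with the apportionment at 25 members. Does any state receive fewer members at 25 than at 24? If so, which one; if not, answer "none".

Pinehurst

At 24 seats: Oakdale 7, Rivermont 10, Pinehurst 7.
At 25 seats: Oakdale 8, Rivermont 11, Pinehurst 6.
Pinehurst drops from 7 to 6.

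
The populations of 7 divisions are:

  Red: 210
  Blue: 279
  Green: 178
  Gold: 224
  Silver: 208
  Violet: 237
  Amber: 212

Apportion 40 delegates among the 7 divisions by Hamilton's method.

Standard divisor: 1548 ÷ 40 ≈ 38.7.
Standard quotas: Red 5.426, Blue 7.209, Green 4.599, Gold 5.788, Silver 5.375, Violet 6.124, Amber 5.478.
Lower quotas: Red 5, Blue 7, Green 4, Gold 5, Silver 5, Violet 6, Amber 5 (sum 37, leaving 3 seats).
Remainders in descending order: Gold 0.788, Green 0.599, Amber 0.478, Red 0.426, Silver 0.375, Blue 0.209, Violet 0.124.
Largest remainders: Gold, Green, Amber receive the extra seats.

Red: 5, Blue: 7, Green: 5, Gold: 6, Silver: 5, Violet: 6, Amber: 6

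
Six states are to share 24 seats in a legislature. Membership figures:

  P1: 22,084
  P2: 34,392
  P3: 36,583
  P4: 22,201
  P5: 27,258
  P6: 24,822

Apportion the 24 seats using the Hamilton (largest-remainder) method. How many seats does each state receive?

Standard divisor: 167340 ÷ 24 ≈ 6972.5.
Standard quotas: P1 3.1673, P2 4.9325, P3 5.2468, P4 3.1841, P5 3.9094, P6 3.5600.
Lower quotas: P1 3, P2 4, P3 5, P4 3, P5 3, P6 3 (sum 21, leaving 3 seats).
Remainders in descending order: P2 0.9325, P5 0.9094, P6 0.5600, P3 0.2468, P4 0.1841, P1 0.1673.
The surplus seats go to P2, P5, P6.

P1: 3, P2: 5, P3: 5, P4: 3, P5: 4, P6: 4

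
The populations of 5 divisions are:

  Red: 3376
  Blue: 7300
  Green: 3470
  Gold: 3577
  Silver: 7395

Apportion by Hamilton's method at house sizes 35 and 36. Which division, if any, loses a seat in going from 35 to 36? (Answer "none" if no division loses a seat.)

none

At 35 seats: Red 5, Blue 10, Green 5, Gold 5, Silver 10.
At 36 seats: Red 5, Blue 10, Green 5, Gold 5, Silver 11.
No division's allocation decreased.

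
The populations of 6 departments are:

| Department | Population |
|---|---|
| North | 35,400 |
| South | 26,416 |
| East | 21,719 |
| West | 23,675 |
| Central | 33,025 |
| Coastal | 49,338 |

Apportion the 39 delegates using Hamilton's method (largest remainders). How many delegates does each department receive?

North=7, South=5, East=5, West=5, Central=7, Coastal=10

Total 189573; standard divisor 189573/39 ≈ 4860.846.
Standard quotas: North 7.2827, South 5.4344, East 4.4682, West 4.8706, Central 6.7941, Coastal 10.1501.
Lower quotas: North 7, South 5, East 4, West 4, Central 6, Coastal 10 (sum 36, leaving 3 seats).
Remainders in descending order: West 0.8706, Central 0.7941, East 0.4682, South 0.4344, North 0.2827, Coastal 0.1501.
Largest remainders: West, Central, East receive the extra seats.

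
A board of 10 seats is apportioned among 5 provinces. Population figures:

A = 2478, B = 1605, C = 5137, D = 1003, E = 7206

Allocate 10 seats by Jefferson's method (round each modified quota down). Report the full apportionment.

A=1, B=1, C=3, D=0, E=5

Standard divisor 17429/10 ≈ 1742.9; standard quotas: A 1.422, B 0.921, C 2.947, D 0.575, E 4.134.
Rounding down gives 1, 0, 2, 0, 4 = 7 seats, so the divisor must be adjusted.
With modified divisor 1400: modified quotas A 1.770, B 1.146, C 3.669, D 0.716, E 5.147.
Rounding down: A 1, B 1, C 3, D 0, E 5 (total 10).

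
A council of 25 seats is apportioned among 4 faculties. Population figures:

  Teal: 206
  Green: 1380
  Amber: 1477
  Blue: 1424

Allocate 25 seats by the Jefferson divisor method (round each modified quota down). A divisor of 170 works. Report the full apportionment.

With modified divisor 170: modified quotas Teal 1.212, Green 8.118, Amber 8.688, Blue 8.376.
Rounding down: Teal 1, Green 8, Amber 8, Blue 8 (total 25).

Teal 1; Green 8; Amber 8; Blue 8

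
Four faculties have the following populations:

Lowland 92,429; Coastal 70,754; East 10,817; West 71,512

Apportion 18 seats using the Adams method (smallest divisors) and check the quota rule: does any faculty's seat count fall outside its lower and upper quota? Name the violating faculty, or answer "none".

Standard quotas: Lowland 6.777, Coastal 5.187, East 0.793, West 5.243.
Adams allocation: Lowland 7, Coastal 5, East 1, West 5.
Every allocation lies between the lower and upper quota.

none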